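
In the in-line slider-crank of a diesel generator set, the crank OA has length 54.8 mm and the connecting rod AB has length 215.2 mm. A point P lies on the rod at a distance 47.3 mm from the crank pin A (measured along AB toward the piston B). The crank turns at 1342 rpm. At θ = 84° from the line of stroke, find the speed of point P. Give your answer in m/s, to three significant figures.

ω = 140.5 rad/s.  Crank-pin speed |V_A| = rω = 7.7013 m/s, perpendicular to OA.
Rod angle: sinφ = −(r/L) sinθ ⇒ φ = -14.670°; ω_rod = −rω cosθ/√(L²−r²sin²θ) = -3.8668 rad/s.
V_P = V_A + ω_rod × AP, with AP = 0.0473 m along the rod.
Components: V_Px = −rω sinθ − a·ω_rod·sinφ = -7.7054 m/s;  V_Py = rω cosθ + a·ω_rod·cosφ = +0.62807 m/s.
|V_P| = √(V_Px² + V_Py²) = 7.7309 m/s.

7.73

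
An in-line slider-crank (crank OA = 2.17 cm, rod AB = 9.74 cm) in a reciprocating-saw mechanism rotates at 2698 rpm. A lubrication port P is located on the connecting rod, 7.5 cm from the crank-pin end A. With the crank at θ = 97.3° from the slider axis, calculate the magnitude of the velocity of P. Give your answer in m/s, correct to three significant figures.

5.95

ω = 282.5 rad/s.  Crank-pin speed |V_A| = rω = 6.131 m/s, perpendicular to OA.
Rod angle: sinφ = −(r/L) sinθ ⇒ φ = -12.767°; ω_rod = −rω cosθ/√(L²−r²sin²θ) = +8.201 rad/s.
V_P = V_A + ω_rod × AP, with AP = 0.075 m along the rod.
Components: V_Px = −rω sinθ − a·ω_rod·sinφ = -5.9454 m/s;  V_Py = rω cosθ + a·ω_rod·cosφ = -0.17916 m/s.
|V_P| = √(V_Px² + V_Py²) = 5.9481 m/s.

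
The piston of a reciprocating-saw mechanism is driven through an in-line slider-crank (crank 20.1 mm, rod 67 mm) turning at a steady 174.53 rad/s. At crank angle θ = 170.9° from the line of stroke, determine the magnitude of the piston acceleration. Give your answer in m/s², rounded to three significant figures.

ω = 174.5 rad/s
x(θ) = r cosθ + √(L² − r² sin²θ); with ω constant, a = ω²·d²x/dθ².
d²x/dθ² = −r cosθ − r²(cos2θ)/√u − r⁴ sin²2θ/(4u^{3/2}),  u = L² − r² sin²θ = 0.00447889 m².
Substituting r = 0.0201 m, L = 0.067 m, θ = 170.9°: d²x/dθ² = +0.014099 m.
a = ω²·d²x/dθ² = (174.5)²·(+0.014099) = +429.46 m/s²;  |a| = 429.46 m/s².

429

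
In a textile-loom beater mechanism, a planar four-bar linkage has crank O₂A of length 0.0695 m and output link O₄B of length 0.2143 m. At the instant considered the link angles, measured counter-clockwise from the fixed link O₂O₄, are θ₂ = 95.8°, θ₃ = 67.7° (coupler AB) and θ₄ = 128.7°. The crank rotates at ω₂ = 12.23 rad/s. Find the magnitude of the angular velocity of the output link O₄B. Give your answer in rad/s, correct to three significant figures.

2.14

ω₂ = 12.23 rad/s
Differentiating the loop-closure r₂e^{iθ₂}+r₃e^{iθ₃}=r₁+r₄e^{iθ₄} gives r₂ω₂e^{iθ₂}+r₃ω₃e^{iθ₃}=r₄ω₄e^{iθ₄}.
Eliminating the other unknown: ω₄ = r₂ω₂ sin(θ₂−θ₃) / [r₄ sin(θ₄−θ₃)].
Numerator sine = +0.47101; denominator sine = +0.87462.
Result = 0.0695·12.23·(+0.47101) / (0.2143·(+0.87462)) = +2.136 rad/s; magnitude 2.136 rad/s.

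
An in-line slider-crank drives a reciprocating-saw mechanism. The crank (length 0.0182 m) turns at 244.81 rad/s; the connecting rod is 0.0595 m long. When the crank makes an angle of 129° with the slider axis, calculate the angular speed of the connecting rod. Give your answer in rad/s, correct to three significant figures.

48.5

ω = 244.8 rad/s
The rod makes angle φ with the slider axis where L sinφ = r sinθ; differentiating, L cosφ·φ̇ = r ω cosθ.
L cosφ = √(L² − r² sin²θ) = 0.057794 m.
|ω_rod| = r ω |cosθ| / √(L² − r² sin²θ) = 0.0182·244.8·0.62932/0.057794 = 48.516 rad/s.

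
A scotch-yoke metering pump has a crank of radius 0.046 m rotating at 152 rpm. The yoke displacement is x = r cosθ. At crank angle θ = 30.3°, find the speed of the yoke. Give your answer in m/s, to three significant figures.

ω = 15.92 rad/s (from 152 rpm).
x = r cosθ ⇒ ẋ = −rω sinθ.
|v| = rω|sinθ| = 0.046·15.92·|sin 30.3°| = 0.36942 m/s.

0.369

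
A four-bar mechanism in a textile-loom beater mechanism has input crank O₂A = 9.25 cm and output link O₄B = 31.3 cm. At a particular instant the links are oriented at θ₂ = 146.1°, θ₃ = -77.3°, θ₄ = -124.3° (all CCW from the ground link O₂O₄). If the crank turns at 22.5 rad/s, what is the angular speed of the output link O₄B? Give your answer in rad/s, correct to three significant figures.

6.25

ω₂ = 22.5 rad/s
Differentiating the loop-closure r₂e^{iθ₂}+r₃e^{iθ₃}=r₁+r₄e^{iθ₄} gives r₂ω₂e^{iθ₂}+r₃ω₃e^{iθ₃}=r₄ω₄e^{iθ₄}.
Eliminating the other unknown: ω₄ = r₂ω₂ sin(θ₂−θ₃) / [r₄ sin(θ₄−θ₃)].
Numerator sine = -0.68709; denominator sine = -0.73135.
Result = 0.0925·22.5·(-0.68709) / (0.313·(-0.73135)) = +6.2469 rad/s; magnitude 6.2469 rad/s.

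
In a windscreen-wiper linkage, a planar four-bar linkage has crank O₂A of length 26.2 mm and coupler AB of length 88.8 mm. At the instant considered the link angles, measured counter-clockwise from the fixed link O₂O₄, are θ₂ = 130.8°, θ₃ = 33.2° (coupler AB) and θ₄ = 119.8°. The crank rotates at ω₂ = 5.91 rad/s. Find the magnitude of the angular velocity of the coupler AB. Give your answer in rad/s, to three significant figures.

ω₂ = 5.91 rad/s
Differentiating the loop-closure r₂e^{iθ₂}+r₃e^{iθ₃}=r₁+r₄e^{iθ₄} gives r₂ω₂e^{iθ₂}+r₃ω₃e^{iθ₃}=r₄ω₄e^{iθ₄}.
Eliminating the other unknown: ω₃ = r₂ω₂ sin(θ₄−θ₂) / [r₃ sin(θ₃−θ₄)].
Numerator sine = -0.19081; denominator sine = -0.99824.
Result = 0.0262·5.91·(-0.19081) / (0.0888·(-0.99824)) = +0.3333 rad/s; magnitude 0.3333 rad/s.

0.333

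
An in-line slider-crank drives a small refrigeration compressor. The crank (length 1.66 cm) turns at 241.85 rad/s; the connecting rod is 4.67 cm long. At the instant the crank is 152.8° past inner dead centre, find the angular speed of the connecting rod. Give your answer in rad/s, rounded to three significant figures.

ω = 241.8 rad/s
The rod makes angle φ with the slider axis where L sinφ = r sinθ; differentiating, L cosφ·φ̇ = r ω cosθ.
L cosφ = √(L² − r² sin²θ) = 0.046079 m.
|ω_rod| = r ω |cosθ| / √(L² − r² sin²θ) = 0.0166·241.8·0.88942/0.046079 = 77.491 rad/s.

77.5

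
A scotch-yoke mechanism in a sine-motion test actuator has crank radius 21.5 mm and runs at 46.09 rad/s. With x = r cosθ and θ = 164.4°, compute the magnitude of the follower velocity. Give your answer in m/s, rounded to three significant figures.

0.266

ω = 46.09 rad/s
x = r cosθ ⇒ ẋ = −rω sinθ.
|v| = rω|sinθ| = 0.0215·46.09·|sin 164.4°| = 0.26648 m/s.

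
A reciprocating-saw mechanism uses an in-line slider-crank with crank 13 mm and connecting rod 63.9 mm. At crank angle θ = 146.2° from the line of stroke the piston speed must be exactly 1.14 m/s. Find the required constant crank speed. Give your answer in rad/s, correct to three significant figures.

190

For an in-line slider-crank, |v_piston| = rω|sinθ|·[1 + r cosθ/√(L² − r² sin²θ)].
With r = 0.013 m, L = 0.0639 m, θ = 146.2°: the bracketed kinematic factor |dx/dθ| = 0.0060013 m.
ω = v/|dx/dθ| = 1.14/0.0060013 = 189.96 rad/s.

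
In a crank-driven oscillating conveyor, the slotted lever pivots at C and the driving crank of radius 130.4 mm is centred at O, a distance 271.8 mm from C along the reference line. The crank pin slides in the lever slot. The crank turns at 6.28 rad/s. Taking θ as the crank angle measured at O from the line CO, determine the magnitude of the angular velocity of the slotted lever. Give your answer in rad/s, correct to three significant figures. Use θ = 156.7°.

3.79

ω = 6.28 rad/s
Crank pin A relative to C: A = (d + r cosθ, r sinθ); lever angle φ = atan2(r sinθ, d + r cosθ).
Differentiating tanφ: φ̇ = rω(d cosθ + r)/(d² + r² + 2dr cosθ).
d² + r² + 2dr cosθ = |CA|² = 0.0257749 m²;  d cosθ + r = -0.11923 m.
|ω_lever| = |0.1304·6.28·-0.11923| / 0.0257749 = 3.7883 rad/s.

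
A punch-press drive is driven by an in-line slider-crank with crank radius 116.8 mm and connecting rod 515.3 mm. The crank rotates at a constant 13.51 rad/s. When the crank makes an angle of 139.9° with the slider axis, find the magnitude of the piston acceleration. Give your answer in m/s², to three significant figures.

ω = 13.51 rad/s
x(θ) = r cosθ + √(L² − r² sin²θ); with ω constant, a = ω²·d²x/dθ².
d²x/dθ² = −r cosθ − r²(cos2θ)/√u − r⁴ sin²2θ/(4u^{3/2}),  u = L² − r² sin²θ = 0.259874 m².
Substituting r = 0.1168 m, L = 0.5153 m, θ = 139.9°: d²x/dθ² = +0.084447 m.
a = ω²·d²x/dθ² = (13.51)²·(+0.084447) = +15.413 m/s²;  |a| = 15.413 m/s².

15.4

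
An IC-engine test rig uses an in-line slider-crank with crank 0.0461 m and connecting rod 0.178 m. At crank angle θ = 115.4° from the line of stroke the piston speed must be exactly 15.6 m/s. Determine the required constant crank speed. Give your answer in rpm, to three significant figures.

4040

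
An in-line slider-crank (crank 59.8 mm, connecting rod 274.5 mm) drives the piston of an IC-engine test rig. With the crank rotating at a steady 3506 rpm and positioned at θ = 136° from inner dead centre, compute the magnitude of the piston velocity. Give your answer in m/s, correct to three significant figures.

12.8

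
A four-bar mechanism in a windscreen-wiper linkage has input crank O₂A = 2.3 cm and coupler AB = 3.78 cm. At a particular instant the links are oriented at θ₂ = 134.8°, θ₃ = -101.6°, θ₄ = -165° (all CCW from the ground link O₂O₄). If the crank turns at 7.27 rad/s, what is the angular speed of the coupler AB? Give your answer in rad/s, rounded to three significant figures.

4.29

ω₂ = 7.27 rad/s
Differentiating the loop-closure r₂e^{iθ₂}+r₃e^{iθ₃}=r₁+r₄e^{iθ₄} gives r₂ω₂e^{iθ₂}+r₃ω₃e^{iθ₃}=r₄ω₄e^{iθ₄}.
Eliminating the other unknown: ω₃ = r₂ω₂ sin(θ₄−θ₂) / [r₃ sin(θ₃−θ₄)].
Numerator sine = +0.86777; denominator sine = +0.89415.
Result = 0.023·7.27·(+0.86777) / (0.0378·(+0.89415)) = +4.293 rad/s; magnitude 4.293 rad/s.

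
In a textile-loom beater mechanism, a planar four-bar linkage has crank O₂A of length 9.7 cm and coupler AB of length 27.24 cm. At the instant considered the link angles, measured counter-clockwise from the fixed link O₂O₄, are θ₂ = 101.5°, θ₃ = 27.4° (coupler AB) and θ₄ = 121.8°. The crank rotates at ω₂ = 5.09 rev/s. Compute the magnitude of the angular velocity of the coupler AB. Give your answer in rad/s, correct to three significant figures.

3.96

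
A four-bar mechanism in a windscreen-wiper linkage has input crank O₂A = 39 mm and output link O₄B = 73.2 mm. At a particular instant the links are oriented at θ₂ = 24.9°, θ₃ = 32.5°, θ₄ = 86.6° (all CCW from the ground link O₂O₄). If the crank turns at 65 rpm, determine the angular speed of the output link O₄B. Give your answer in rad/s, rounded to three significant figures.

ω₂ = 6.807 rad/s (from 65 rpm).
Differentiating the loop-closure r₂e^{iθ₂}+r₃e^{iθ₃}=r₁+r₄e^{iθ₄} gives r₂ω₂e^{iθ₂}+r₃ω₃e^{iθ₃}=r₄ω₄e^{iθ₄}.
Eliminating the other unknown: ω₄ = r₂ω₂ sin(θ₂−θ₃) / [r₄ sin(θ₄−θ₃)].
Numerator sine = -0.13226; denominator sine = +0.81004.
Result = 0.039·6.807·(-0.13226) / (0.0732·(+0.81004)) = -0.59211 rad/s; magnitude 0.59211 rad/s.

0.592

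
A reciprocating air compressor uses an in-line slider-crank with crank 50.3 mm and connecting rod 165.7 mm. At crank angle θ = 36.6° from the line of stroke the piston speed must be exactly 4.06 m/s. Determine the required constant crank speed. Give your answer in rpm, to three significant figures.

1040

For an in-line slider-crank, |v_piston| = rω|sinθ|·[1 + r cosθ/√(L² − r² sin²θ)].
With r = 0.0503 m, L = 0.1657 m, θ = 36.6°: the bracketed kinematic factor |dx/dθ| = 0.037422 m.
ω = v/|dx/dθ| = 4.06/0.037422 = 108.49 rad/s.
N = 60ω/(2π) = 1036 rpm.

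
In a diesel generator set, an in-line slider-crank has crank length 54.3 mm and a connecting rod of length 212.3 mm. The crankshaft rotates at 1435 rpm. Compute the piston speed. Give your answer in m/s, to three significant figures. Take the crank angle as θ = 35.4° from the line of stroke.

ω = 2π·1435/60 = 150.3 rad/s
For an in-line slider-crank, x = r cosθ + √(L² − r² sin²θ), so v = −rω sinθ·[1 + r cosθ/√(L² − r² sin²θ)].
With r = 0.0543 m, L = 0.2123 m, θ = 35.4°: √(L² − r² sin²θ) = 0.20996 m.
v = −0.0543·150.3·0.57928·[1 + 0.0543·0.81513/0.20996] = -5.7233 m/s.
|v| = 5.7233 m/s.

5.72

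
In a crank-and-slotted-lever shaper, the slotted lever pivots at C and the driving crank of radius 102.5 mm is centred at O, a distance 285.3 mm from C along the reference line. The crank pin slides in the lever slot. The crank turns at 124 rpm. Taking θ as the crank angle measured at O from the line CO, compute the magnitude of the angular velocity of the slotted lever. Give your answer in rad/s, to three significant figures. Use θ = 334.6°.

ω = 12.99 rad/s (from 124 rpm).
Crank pin A relative to C: A = (d + r cosθ, r sinθ); lever angle φ = atan2(r sinθ, d + r cosθ).
Differentiating tanφ: φ̇ = rω(d cosθ + r)/(d² + r² + 2dr cosθ).
d² + r² + 2dr cosθ = |CA|² = 0.144735 m²;  d cosθ + r = +0.36022 m.
|ω_lever| = |0.1025·12.99·+0.36022| / 0.144735 = 3.3126 rad/s.

3.31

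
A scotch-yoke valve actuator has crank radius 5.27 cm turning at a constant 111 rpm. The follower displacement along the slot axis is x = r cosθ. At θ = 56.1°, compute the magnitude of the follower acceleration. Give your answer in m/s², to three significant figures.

ω = 11.62 rad/s (from 111 rpm).
x = r cosθ ⇒ ẍ = −rω² cosθ (ω constant).
|a| = rω²|cosθ| = 0.0527·(11.62)²·|cos 56.1°| = 3.9715 m/s².

3.97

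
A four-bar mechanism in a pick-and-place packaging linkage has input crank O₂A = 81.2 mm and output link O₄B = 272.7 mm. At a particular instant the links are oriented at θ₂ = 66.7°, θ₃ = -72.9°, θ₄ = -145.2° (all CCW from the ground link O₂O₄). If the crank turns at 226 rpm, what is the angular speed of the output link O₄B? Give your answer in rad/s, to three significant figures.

ω₂ = 23.67 rad/s (from 226 rpm).
Differentiating the loop-closure r₂e^{iθ₂}+r₃e^{iθ₃}=r₁+r₄e^{iθ₄} gives r₂ω₂e^{iθ₂}+r₃ω₃e^{iθ₃}=r₄ω₄e^{iθ₄}.
Eliminating the other unknown: ω₄ = r₂ω₂ sin(θ₂−θ₃) / [r₄ sin(θ₄−θ₃)].
Numerator sine = +0.64812; denominator sine = -0.95266.
Result = 0.0812·23.67·(+0.64812) / (0.2727·(-0.95266)) = -4.7943 rad/s; magnitude 4.7943 rad/s.

4.79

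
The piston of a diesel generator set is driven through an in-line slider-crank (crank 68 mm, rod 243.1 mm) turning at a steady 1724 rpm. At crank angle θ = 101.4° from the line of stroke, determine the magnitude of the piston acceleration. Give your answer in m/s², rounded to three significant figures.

1030

ω = 2π·1724/60 = 180.5 rad/s
x(θ) = r cosθ + √(L² − r² sin²θ); with ω constant, a = ω²·d²x/dθ².
d²x/dθ² = −r cosθ − r²(cos2θ)/√u − r⁴ sin²2θ/(4u^{3/2}),  u = L² − r² sin²θ = 0.0546543 m².
Substituting r = 0.068 m, L = 0.2431 m, θ = 101.4°: d²x/dθ² = +0.031611 m.
a = ω²·d²x/dθ² = (180.5)²·(+0.031611) = +1030.3 m/s²;  |a| = 1030.3 m/s².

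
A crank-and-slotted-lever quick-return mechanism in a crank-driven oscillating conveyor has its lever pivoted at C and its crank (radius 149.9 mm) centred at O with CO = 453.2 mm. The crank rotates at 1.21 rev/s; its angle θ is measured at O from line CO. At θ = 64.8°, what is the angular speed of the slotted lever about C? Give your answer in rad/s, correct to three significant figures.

1.37

ω = 7.603 rad/s (from 1.21 rev/s).
Crank pin A relative to C: A = (d + r cosθ, r sinθ); lever angle φ = atan2(r sinθ, d + r cosθ).
Differentiating tanφ: φ̇ = rω(d cosθ + r)/(d² + r² + 2dr cosθ).
d² + r² + 2dr cosθ = |CA|² = 0.285711 m²;  d cosθ + r = +0.34286 m.
|ω_lever| = |0.1499·7.603·+0.34286| / 0.285711 = 1.3676 rad/s.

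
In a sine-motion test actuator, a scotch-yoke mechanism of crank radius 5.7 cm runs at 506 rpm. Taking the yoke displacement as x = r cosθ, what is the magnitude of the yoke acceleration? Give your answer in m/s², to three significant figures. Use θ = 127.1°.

96.5

ω = 52.99 rad/s (from 506 rpm).
x = r cosθ ⇒ ẍ = −rω² cosθ (ω constant).
|a| = rω²|cosθ| = 0.057·(52.99)²·|cos 127.1°| = 96.538 m/s².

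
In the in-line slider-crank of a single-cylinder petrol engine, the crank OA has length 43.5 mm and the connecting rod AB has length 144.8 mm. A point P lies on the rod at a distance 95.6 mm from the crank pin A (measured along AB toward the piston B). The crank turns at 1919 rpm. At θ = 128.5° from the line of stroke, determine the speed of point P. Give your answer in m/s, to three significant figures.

ω = 201 rad/s.  Crank-pin speed |V_A| = rω = 8.7416 m/s, perpendicular to OA.
Rod angle: sinφ = −(r/L) sinθ ⇒ φ = -13.598°; ω_rod = −rω cosθ/√(L²−r²sin²θ) = +38.665 rad/s.
V_P = V_A + ω_rod × AP, with AP = 0.0956 m along the rod.
Components: V_Px = −rω sinθ − a·ω_rod·sinφ = -5.9722 m/s;  V_Py = rω cosθ + a·ω_rod·cosφ = -1.849 m/s.
|V_P| = √(V_Px² + V_Py²) = 6.2519 m/s.

6.25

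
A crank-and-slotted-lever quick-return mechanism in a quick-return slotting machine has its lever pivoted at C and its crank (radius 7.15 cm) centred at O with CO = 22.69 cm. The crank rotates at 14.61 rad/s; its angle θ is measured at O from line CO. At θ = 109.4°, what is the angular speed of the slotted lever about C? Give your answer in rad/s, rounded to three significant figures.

0.0882

ω = 14.61 rad/s
Crank pin A relative to C: A = (d + r cosθ, r sinθ); lever angle φ = atan2(r sinθ, d + r cosθ).
Differentiating tanφ: φ̇ = rω(d cosθ + r)/(d² + r² + 2dr cosθ).
d² + r² + 2dr cosθ = |CA|² = 0.0458183 m²;  d cosθ + r = -0.0038674 m.
|ω_lever| = |0.0715·14.61·-0.0038674| / 0.0458183 = 0.088172 rad/s.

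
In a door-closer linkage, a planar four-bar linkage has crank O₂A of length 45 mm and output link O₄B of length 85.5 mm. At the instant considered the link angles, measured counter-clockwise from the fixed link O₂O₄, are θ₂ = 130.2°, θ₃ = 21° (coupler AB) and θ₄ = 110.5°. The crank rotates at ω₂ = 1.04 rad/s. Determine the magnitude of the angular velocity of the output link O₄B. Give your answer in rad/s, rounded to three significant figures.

ω₂ = 1.04 rad/s
Differentiating the loop-closure r₂e^{iθ₂}+r₃e^{iθ₃}=r₁+r₄e^{iθ₄} gives r₂ω₂e^{iθ₂}+r₃ω₃e^{iθ₃}=r₄ω₄e^{iθ₄}.
Eliminating the other unknown: ω₄ = r₂ω₂ sin(θ₂−θ₃) / [r₄ sin(θ₄−θ₃)].
Numerator sine = +0.94438; denominator sine = +0.99996.
Result = 0.045·1.04·(+0.94438) / (0.0855·(+0.99996)) = +0.51694 rad/s; magnitude 0.51694 rad/s.

0.517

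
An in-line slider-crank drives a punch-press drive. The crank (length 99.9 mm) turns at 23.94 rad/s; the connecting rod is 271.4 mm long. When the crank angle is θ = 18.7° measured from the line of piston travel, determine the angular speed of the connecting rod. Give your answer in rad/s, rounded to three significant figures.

8.41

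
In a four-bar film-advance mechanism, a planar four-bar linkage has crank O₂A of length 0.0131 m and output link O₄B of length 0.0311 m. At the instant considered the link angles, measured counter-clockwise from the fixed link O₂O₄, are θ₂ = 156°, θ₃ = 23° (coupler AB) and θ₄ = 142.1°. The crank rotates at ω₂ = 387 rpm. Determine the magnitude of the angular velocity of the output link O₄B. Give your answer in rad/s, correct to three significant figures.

14.3

ω₂ = 40.53 rad/s (from 387 rpm).
Differentiating the loop-closure r₂e^{iθ₂}+r₃e^{iθ₃}=r₁+r₄e^{iθ₄} gives r₂ω₂e^{iθ₂}+r₃ω₃e^{iθ₃}=r₄ω₄e^{iθ₄}.
Eliminating the other unknown: ω₄ = r₂ω₂ sin(θ₂−θ₃) / [r₄ sin(θ₄−θ₃)].
Numerator sine = +0.73135; denominator sine = +0.87377.
Result = 0.0131·40.53·(+0.73135) / (0.0311·(+0.87377)) = +14.288 rad/s; magnitude 14.288 rad/s.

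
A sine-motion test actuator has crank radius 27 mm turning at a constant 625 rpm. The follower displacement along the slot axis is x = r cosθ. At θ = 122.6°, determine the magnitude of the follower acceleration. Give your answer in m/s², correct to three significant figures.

ω = 65.45 rad/s (from 625 rpm).
x = r cosθ ⇒ ẍ = −rω² cosθ (ω constant).
|a| = rω²|cosθ| = 0.027·(65.45)²·|cos 122.6°| = 62.314 m/s².

62.3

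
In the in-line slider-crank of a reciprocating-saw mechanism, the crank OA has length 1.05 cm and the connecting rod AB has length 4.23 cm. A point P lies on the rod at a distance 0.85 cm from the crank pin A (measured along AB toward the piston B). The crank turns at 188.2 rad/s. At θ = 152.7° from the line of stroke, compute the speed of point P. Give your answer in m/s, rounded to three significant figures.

1.65

ω = 188.2 rad/s.  Crank-pin speed |V_A| = rω = 1.9761 m/s, perpendicular to OA.
Rod angle: sinφ = −(r/L) sinθ ⇒ φ = -6.537°; ω_rod = −rω cosθ/√(L²−r²sin²θ) = +41.785 rad/s.
V_P = V_A + ω_rod × AP, with AP = 0.0085 m along the rod.
Components: V_Px = −rω sinθ − a·ω_rod·sinφ = -0.8659 m/s;  V_Py = rω cosθ + a·ω_rod·cosφ = -1.4031 m/s.
|V_P| = √(V_Px² + V_Py²) = 1.6488 m/s.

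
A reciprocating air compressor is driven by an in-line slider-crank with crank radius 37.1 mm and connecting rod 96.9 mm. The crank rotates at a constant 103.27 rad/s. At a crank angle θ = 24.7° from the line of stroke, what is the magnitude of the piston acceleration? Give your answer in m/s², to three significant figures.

463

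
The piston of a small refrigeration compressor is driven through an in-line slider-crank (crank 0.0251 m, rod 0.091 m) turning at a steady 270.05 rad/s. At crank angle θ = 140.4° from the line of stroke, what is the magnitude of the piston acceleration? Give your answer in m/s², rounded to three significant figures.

ω = 270.1 rad/s
x(θ) = r cosθ + √(L² − r² sin²θ); with ω constant, a = ω²·d²x/dθ².
d²x/dθ² = −r cosθ − r²(cos2θ)/√u − r⁴ sin²2θ/(4u^{3/2}),  u = L² − r² sin²θ = 0.00802502 m².
Substituting r = 0.0251 m, L = 0.091 m, θ = 140.4°: d²x/dθ² = +0.017889 m.
a = ω²·d²x/dθ² = (270.1)²·(+0.017889) = +1304.6 m/s²;  |a| = 1304.6 m/s².

1300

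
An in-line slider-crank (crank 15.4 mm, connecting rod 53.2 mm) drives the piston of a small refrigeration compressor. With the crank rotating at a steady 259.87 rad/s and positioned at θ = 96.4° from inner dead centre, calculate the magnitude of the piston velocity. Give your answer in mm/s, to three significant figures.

3840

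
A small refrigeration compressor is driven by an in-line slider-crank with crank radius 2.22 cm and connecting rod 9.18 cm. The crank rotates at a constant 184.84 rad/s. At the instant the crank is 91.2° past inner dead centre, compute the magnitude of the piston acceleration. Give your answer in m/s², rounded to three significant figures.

205

ω = 184.8 rad/s
x(θ) = r cosθ + √(L² − r² sin²θ); with ω constant, a = ω²·d²x/dθ².
d²x/dθ² = −r cosθ − r²(cos2θ)/√u − r⁴ sin²2θ/(4u^{3/2}),  u = L² − r² sin²θ = 0.00793462 m².
Substituting r = 0.0222 m, L = 0.0918 m, θ = 91.2°: d²x/dθ² = +0.0059927 m.
a = ω²·d²x/dθ² = (184.8)²·(+0.0059927) = +204.75 m/s²;  |a| = 204.75 m/s².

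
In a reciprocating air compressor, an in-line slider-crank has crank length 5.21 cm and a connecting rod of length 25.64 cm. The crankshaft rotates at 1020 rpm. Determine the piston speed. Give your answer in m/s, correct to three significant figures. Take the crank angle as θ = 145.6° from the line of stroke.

2.61

ω = 2π·1020/60 = 106.8 rad/s
For an in-line slider-crank, x = r cosθ + √(L² − r² sin²θ), so v = −rω sinθ·[1 + r cosθ/√(L² − r² sin²θ)].
With r = 0.0521 m, L = 0.2564 m, θ = 145.6°: √(L² − r² sin²θ) = 0.2547 m.
v = −0.0521·106.8·0.56497·[1 + 0.0521·-0.82511/0.2547] = -2.6134 m/s.
|v| = 2.6134 m/s.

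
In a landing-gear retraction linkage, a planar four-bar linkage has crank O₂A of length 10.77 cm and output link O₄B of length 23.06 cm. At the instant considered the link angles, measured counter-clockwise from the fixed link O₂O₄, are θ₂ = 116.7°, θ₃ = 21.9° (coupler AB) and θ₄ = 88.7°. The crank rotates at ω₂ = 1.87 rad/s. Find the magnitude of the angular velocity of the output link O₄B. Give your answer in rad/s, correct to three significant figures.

0.947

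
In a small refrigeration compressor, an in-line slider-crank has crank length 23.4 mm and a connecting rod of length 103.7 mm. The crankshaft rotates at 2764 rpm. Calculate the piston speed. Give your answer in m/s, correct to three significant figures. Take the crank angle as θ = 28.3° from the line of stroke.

3.85

ω = 2π·2764/60 = 289.4 rad/s
For an in-line slider-crank, x = r cosθ + √(L² − r² sin²θ), so v = −rω sinθ·[1 + r cosθ/√(L² − r² sin²θ)].
With r = 0.0234 m, L = 0.1037 m, θ = 28.3°: √(L² − r² sin²θ) = 0.1031 m.
v = −0.0234·289.4·0.47409·[1 + 0.0234·0.88048/0.1031] = -3.8527 m/s.
|v| = 3.8527 m/s.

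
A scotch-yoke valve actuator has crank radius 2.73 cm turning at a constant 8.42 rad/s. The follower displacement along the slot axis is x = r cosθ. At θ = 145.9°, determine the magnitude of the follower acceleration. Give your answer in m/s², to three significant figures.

1.60

ω = 8.42 rad/s
x = r cosθ ⇒ ẍ = −rω² cosθ (ω constant).
|a| = rω²|cosθ| = 0.0273·(8.42)²·|cos 145.9°| = 1.6027 m/s².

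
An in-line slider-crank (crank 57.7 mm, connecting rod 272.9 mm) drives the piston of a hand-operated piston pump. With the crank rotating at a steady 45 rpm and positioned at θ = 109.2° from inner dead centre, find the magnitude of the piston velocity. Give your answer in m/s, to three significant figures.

0.239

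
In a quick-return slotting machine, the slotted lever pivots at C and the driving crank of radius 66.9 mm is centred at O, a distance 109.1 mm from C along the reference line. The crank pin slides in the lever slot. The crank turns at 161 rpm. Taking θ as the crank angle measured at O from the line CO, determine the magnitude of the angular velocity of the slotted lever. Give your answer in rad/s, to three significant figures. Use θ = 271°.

4.67

ω = 16.86 rad/s (from 161 rpm).
Crank pin A relative to C: A = (d + r cosθ, r sinθ); lever angle φ = atan2(r sinθ, d + r cosθ).
Differentiating tanφ: φ̇ = rω(d cosθ + r)/(d² + r² + 2dr cosθ).
d² + r² + 2dr cosθ = |CA|² = 0.0166332 m²;  d cosθ + r = +0.068804 m.
|ω_lever| = |0.0669·16.86·+0.068804| / 0.0166332 = 4.6657 rad/s.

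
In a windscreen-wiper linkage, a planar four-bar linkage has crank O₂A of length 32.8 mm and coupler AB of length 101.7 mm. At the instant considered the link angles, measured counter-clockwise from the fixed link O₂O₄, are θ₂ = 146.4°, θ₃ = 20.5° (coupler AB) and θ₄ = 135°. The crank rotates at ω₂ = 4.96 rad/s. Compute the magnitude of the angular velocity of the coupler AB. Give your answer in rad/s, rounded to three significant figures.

0.347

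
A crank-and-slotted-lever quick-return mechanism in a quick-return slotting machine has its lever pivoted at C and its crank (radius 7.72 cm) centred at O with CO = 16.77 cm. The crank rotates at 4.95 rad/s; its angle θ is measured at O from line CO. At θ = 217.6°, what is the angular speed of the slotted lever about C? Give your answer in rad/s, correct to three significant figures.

1.57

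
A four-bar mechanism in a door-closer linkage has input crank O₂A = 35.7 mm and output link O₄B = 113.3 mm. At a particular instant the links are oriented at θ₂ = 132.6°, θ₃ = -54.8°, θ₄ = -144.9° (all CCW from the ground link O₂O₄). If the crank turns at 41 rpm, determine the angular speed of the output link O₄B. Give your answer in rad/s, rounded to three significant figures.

0.174

ω₂ = 4.294 rad/s (from 41 rpm).
Differentiating the loop-closure r₂e^{iθ₂}+r₃e^{iθ₃}=r₁+r₄e^{iθ₄} gives r₂ω₂e^{iθ₂}+r₃ω₃e^{iθ₃}=r₄ω₄e^{iθ₄}.
Eliminating the other unknown: ω₄ = r₂ω₂ sin(θ₂−θ₃) / [r₄ sin(θ₄−θ₃)].
Numerator sine = -0.12880; denominator sine = -1.00000.
Result = 0.0357·4.294·(-0.12880) / (0.1133·(-1.00000)) = +0.17424 rad/s; magnitude 0.17424 rad/s.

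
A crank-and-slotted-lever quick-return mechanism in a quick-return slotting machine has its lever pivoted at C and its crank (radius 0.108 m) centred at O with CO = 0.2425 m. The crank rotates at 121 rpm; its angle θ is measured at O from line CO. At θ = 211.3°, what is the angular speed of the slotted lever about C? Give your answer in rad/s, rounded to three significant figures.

5.28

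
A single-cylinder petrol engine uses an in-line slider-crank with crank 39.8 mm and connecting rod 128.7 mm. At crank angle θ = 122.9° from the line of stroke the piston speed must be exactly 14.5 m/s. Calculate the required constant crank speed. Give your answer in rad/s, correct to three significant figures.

For an in-line slider-crank, |v_piston| = rω|sinθ|·[1 + r cosθ/√(L² − r² sin²θ)].
With r = 0.0398 m, L = 0.1287 m, θ = 122.9°: the bracketed kinematic factor |dx/dθ| = 0.027604 m.
ω = v/|dx/dθ| = 14.5/0.027604 = 525.28 rad/s.

525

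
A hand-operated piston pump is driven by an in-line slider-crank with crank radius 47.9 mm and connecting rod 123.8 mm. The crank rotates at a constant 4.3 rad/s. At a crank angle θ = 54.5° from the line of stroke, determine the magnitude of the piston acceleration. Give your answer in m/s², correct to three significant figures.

0.410

ω = 4.3 rad/s
x(θ) = r cosθ + √(L² − r² sin²θ); with ω constant, a = ω²·d²x/dθ².
d²x/dθ² = −r cosθ − r²(cos2θ)/√u − r⁴ sin²2θ/(4u^{3/2}),  u = L² − r² sin²θ = 0.0138057 m².
Substituting r = 0.0479 m, L = 0.1238 m, θ = 54.5°: d²x/dθ² = -0.022184 m.
a = ω²·d²x/dθ² = (4.3)²·(-0.022184) = -0.41017 m/s²;  |a| = 0.41017 m/s².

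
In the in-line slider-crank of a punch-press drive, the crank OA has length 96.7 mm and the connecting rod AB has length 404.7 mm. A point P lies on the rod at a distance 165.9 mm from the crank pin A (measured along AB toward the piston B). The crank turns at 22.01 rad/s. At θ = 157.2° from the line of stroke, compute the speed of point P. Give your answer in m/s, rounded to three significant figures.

ω = 22.01 rad/s.  Crank-pin speed |V_A| = rω = 2.1284 m/s, perpendicular to OA.
Rod angle: sinφ = −(r/L) sinθ ⇒ φ = -5.313°; ω_rod = −rω cosθ/√(L²−r²sin²θ) = +4.8691 rad/s.
V_P = V_A + ω_rod × AP, with AP = 0.1659 m along the rod.
Components: V_Px = −rω sinθ − a·ω_rod·sinφ = -0.74998 m/s;  V_Py = rω cosθ + a·ω_rod·cosφ = -1.1577 m/s.
|V_P| = √(V_Px² + V_Py²) = 1.3794 m/s.

1.38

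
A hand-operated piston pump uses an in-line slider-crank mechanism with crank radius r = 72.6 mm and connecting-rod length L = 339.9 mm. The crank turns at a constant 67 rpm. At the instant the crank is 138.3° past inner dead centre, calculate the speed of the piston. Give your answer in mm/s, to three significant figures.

ω = 2π·67/60 = 7.016 rad/s
For an in-line slider-crank, x = r cosθ + √(L² − r² sin²θ), so v = −rω sinθ·[1 + r cosθ/√(L² − r² sin²θ)].
With r = 0.0726 m, L = 0.3399 m, θ = 138.3°: √(L² − r² sin²θ) = 0.33645 m.
v = −0.0726·7.016·0.66523·[1 + 0.0726·-0.74664/0.33645] = -0.28426 m/s.
|v| = 0.28426 m/s = 284.26 mm/s.

284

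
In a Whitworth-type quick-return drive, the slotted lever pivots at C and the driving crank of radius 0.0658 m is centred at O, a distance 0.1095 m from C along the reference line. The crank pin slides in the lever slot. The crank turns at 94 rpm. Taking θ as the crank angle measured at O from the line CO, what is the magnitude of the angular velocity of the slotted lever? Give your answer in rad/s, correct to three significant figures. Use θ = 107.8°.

1.76

ω = 9.844 rad/s (from 94 rpm).
Crank pin A relative to C: A = (d + r cosθ, r sinθ); lever angle φ = atan2(r sinθ, d + r cosθ).
Differentiating tanφ: φ̇ = rω(d cosθ + r)/(d² + r² + 2dr cosθ).
d² + r² + 2dr cosθ = |CA|² = 0.0119148 m²;  d cosθ + r = +0.032326 m.
|ω_lever| = |0.0658·9.844·+0.032326| / 0.0119148 = 1.7573 rad/s.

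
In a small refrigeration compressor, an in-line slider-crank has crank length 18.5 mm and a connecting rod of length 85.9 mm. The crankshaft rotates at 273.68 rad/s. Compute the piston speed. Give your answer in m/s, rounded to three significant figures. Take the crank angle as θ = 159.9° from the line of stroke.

ω = 273.7 rad/s
For an in-line slider-crank, x = r cosθ + √(L² − r² sin²θ), so v = −rω sinθ·[1 + r cosθ/√(L² − r² sin²θ)].
With r = 0.0185 m, L = 0.0859 m, θ = 159.9°: √(L² − r² sin²θ) = 0.085664 m.
v = −0.0185·273.7·0.34366·[1 + 0.0185·-0.93909/0.085664] = -1.3871 m/s.
|v| = 1.3871 m/s.

1.39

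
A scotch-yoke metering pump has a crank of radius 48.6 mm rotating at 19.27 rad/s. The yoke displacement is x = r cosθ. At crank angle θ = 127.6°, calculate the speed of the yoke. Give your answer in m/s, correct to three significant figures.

ω = 19.27 rad/s
x = r cosθ ⇒ ẋ = −rω sinθ.
|v| = rω|sinθ| = 0.0486·19.27·|sin 127.6°| = 0.742 m/s.

0.742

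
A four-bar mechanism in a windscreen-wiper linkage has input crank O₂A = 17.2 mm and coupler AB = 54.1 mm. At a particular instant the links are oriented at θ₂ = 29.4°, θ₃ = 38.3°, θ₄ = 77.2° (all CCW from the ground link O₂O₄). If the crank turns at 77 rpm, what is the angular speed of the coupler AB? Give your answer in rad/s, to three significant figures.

ω₂ = 8.063 rad/s (from 77 rpm).
Differentiating the loop-closure r₂e^{iθ₂}+r₃e^{iθ₃}=r₁+r₄e^{iθ₄} gives r₂ω₂e^{iθ₂}+r₃ω₃e^{iθ₃}=r₄ω₄e^{iθ₄}.
Eliminating the other unknown: ω₃ = r₂ω₂ sin(θ₄−θ₂) / [r₃ sin(θ₃−θ₄)].
Numerator sine = +0.74080; denominator sine = -0.62796.
Result = 0.0172·8.063·(+0.74080) / (0.0541·(-0.62796)) = -3.0243 rad/s; magnitude 3.0243 rad/s.

3.02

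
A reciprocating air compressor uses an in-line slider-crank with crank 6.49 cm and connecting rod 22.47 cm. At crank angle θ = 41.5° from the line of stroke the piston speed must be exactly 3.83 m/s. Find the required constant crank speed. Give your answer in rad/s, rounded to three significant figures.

For an in-line slider-crank, |v_piston| = rω|sinθ|·[1 + r cosθ/√(L² − r² sin²θ)].
With r = 0.0649 m, L = 0.2247 m, θ = 41.5°: the bracketed kinematic factor |dx/dθ| = 0.052482 m.
ω = v/|dx/dθ| = 3.83/0.052482 = 72.978 rad/s.

73.0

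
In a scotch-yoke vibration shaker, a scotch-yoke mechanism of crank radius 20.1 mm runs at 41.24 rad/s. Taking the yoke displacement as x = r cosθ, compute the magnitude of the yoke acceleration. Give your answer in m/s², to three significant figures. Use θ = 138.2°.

25.5

ω = 41.24 rad/s
x = r cosθ ⇒ ẍ = −rω² cosθ (ω constant).
|a| = rω²|cosθ| = 0.0201·(41.24)²·|cos 138.2°| = 25.484 m/s².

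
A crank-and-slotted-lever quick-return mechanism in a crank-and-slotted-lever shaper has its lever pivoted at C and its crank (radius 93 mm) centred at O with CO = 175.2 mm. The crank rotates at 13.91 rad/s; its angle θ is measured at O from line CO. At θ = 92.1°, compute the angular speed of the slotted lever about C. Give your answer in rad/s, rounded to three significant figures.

2.94

ω = 13.91 rad/s
Crank pin A relative to C: A = (d + r cosθ, r sinθ); lever angle φ = atan2(r sinθ, d + r cosθ).
Differentiating tanφ: φ̇ = rω(d cosθ + r)/(d² + r² + 2dr cosθ).
d² + r² + 2dr cosθ = |CA|² = 0.0381499 m²;  d cosθ + r = +0.08658 m.
|ω_lever| = |0.093·13.91·+0.08658| / 0.0381499 = 2.9359 rad/s.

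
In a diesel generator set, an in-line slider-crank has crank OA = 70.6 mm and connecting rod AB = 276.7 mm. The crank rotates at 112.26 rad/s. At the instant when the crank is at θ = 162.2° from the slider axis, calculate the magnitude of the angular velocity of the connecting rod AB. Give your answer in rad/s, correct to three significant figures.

27.4

ω = 112.3 rad/s
The rod makes angle φ with the slider axis where L sinφ = r sinθ; differentiating, L cosφ·φ̇ = r ω cosθ.
L cosφ = √(L² − r² sin²θ) = 0.27586 m.
|ω_rod| = r ω |cosθ| / √(L² − r² sin²θ) = 0.0706·112.3·0.95213/0.27586 = 27.355 rad/s.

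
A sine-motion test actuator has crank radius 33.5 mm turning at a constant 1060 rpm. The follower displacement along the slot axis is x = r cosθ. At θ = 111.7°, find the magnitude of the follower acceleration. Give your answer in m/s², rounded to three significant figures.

153

ω = 111 rad/s (from 1060 rpm).
x = r cosθ ⇒ ẍ = −rω² cosθ (ω constant).
|a| = rω²|cosθ| = 0.0335·(111)²·|cos 111.7°| = 152.62 m/s².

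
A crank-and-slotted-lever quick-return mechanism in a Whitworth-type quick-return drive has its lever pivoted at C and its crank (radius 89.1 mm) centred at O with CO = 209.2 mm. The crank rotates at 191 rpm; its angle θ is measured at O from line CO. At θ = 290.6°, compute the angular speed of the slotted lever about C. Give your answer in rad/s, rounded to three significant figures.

4.47

ω = 20 rad/s (from 191 rpm).
Crank pin A relative to C: A = (d + r cosθ, r sinθ); lever angle φ = atan2(r sinθ, d + r cosθ).
Differentiating tanφ: φ̇ = rω(d cosθ + r)/(d² + r² + 2dr cosθ).
d² + r² + 2dr cosθ = |CA|² = 0.0648199 m²;  d cosθ + r = +0.16271 m.
|ω_lever| = |0.0891·20·+0.16271| / 0.0648199 = 4.4734 rad/s.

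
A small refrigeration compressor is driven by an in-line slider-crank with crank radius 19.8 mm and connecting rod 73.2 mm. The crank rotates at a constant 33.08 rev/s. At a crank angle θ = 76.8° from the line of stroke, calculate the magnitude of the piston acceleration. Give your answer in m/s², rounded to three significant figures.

18.6

ω = 2π·33.1 = 207.8 rad/s
x(θ) = r cosθ + √(L² − r² sin²θ); with ω constant, a = ω²·d²x/dθ².
d²x/dθ² = −r cosθ − r²(cos2θ)/√u − r⁴ sin²2θ/(4u^{3/2}),  u = L² − r² sin²θ = 0.00498664 m².
Substituting r = 0.0198 m, L = 0.0732 m, θ = 76.8°: d²x/dθ² = +0.00042981 m.
a = ω²·d²x/dθ² = (207.8)²·(+0.00042981) = +18.568 m/s²;  |a| = 18.568 m/s².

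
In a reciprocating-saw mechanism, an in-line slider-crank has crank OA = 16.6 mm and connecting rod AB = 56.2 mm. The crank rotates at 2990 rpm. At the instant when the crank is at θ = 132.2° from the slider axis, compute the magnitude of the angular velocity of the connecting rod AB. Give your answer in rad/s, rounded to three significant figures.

63.7

ω = 313.1 rad/s (converted from 2990 rpm).
The rod makes angle φ with the slider axis where L sinφ = r sinθ; differentiating, L cosφ·φ̇ = r ω cosθ.
L cosφ = √(L² − r² sin²θ) = 0.054838 m.
|ω_rod| = r ω |cosθ| / √(L² − r² sin²θ) = 0.0166·313.1·0.67172/0.054838 = 63.667 rad/s.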